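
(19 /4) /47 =19 /188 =0.10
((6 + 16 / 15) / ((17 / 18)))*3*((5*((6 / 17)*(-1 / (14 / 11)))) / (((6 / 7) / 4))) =-41976 / 289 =-145.25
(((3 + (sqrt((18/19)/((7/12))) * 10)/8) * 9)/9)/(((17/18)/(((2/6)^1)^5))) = 5 * sqrt(798)/20349 + 2/153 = 0.02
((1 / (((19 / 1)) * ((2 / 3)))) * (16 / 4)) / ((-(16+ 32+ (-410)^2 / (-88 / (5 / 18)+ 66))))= 99 / 195077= 0.00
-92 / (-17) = 92 / 17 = 5.41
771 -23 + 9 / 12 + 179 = 3711 / 4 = 927.75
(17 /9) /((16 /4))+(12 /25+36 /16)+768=347041 /450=771.20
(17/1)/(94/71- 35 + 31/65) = -78455/153214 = -0.51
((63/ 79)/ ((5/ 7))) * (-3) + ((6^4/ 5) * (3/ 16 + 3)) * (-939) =-306443034/ 395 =-775805.15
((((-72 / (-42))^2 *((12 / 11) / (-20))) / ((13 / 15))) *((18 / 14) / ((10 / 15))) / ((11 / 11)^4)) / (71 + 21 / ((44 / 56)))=-17496 / 4793425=-0.00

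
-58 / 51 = -1.14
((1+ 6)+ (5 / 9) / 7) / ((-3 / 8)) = -18.88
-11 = -11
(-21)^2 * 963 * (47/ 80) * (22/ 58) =219561111/ 2320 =94638.41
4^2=16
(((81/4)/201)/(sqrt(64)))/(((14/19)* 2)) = 0.01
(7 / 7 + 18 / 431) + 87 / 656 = 1.17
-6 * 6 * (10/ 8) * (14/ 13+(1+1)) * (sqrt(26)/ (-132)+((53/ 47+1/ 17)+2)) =-4582800/ 10387+150 * sqrt(26)/ 143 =-435.86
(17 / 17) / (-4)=-1 / 4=-0.25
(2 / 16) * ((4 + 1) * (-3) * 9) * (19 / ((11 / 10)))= -12825 / 44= -291.48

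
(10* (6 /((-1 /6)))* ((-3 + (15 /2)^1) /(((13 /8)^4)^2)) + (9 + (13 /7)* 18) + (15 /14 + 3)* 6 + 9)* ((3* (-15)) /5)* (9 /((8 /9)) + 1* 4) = -247028672928987 /45680920376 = -5407.70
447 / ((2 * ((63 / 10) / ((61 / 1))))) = 45445 / 21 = 2164.05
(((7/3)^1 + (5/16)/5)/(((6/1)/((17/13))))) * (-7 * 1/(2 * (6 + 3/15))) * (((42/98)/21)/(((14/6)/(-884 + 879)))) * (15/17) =14375/1263808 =0.01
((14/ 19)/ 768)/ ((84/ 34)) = 17/ 43776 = 0.00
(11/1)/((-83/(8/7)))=-88/581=-0.15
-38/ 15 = -2.53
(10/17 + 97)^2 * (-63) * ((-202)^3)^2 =-11779898222196804192192/289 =-40760893502411087170.21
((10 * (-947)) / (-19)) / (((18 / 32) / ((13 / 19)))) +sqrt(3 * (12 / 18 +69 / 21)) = sqrt(581) / 7 +1969760 / 3249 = 609.71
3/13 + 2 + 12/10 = 223/65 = 3.43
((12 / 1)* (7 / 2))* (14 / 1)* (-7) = -4116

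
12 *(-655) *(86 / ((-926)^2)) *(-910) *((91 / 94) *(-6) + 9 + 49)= 377224547700 / 10075343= 37440.37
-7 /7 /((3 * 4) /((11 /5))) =-0.18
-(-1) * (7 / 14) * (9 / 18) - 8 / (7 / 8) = -249 / 28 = -8.89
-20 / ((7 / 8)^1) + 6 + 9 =-55 / 7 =-7.86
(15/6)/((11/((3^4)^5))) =17433922005/22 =792451000.23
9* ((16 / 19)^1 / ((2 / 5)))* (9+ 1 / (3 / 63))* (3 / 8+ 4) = 2486.84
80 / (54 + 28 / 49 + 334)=0.21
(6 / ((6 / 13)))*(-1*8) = -104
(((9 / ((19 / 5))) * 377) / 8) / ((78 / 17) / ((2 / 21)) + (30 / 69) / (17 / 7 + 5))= 86233095 / 37267132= 2.31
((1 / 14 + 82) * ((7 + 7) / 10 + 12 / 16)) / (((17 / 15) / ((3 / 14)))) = 444663 / 13328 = 33.36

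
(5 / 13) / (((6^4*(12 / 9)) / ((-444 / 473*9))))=-185 / 98384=-0.00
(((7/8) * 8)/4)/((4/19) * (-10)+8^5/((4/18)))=19/1600928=0.00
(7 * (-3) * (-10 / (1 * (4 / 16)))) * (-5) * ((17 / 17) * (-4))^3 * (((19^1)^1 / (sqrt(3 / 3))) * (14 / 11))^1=6500072.73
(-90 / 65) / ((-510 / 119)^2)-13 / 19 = -9381 / 12350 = -0.76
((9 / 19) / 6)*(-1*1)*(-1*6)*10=4.74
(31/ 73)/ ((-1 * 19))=-31/ 1387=-0.02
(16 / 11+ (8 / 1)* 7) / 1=632 / 11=57.45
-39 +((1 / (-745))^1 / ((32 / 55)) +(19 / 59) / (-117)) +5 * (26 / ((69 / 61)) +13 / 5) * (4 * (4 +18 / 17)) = 2549.65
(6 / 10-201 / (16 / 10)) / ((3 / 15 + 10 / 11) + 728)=-18337 / 106936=-0.17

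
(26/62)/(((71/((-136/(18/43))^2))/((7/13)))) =59848432/178281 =335.70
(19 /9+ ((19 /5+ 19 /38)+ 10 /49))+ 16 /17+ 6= 1016321 /74970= 13.56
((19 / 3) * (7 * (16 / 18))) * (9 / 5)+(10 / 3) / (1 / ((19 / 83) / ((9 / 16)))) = 810008 / 11205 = 72.29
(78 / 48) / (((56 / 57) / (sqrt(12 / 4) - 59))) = -43719 / 448 + 741 * sqrt(3) / 448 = -94.72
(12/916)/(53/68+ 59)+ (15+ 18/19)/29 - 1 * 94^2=-1510619350767/170972545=-8835.45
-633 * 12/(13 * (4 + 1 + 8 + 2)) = -2532/65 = -38.95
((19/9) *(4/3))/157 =76/4239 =0.02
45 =45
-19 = -19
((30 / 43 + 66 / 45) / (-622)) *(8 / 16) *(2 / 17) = -698 / 3410115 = -0.00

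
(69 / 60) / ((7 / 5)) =23 / 28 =0.82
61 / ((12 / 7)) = 427 / 12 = 35.58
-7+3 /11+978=971.27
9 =9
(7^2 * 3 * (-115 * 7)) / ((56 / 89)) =-188068.12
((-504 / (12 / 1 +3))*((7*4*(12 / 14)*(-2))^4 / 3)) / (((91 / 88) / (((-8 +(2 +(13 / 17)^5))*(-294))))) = -8952161551289155584 / 92290705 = -96999600894.69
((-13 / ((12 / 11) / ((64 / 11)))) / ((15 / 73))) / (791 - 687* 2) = 15184 / 26235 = 0.58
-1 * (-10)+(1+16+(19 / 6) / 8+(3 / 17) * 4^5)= 169811 / 816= 208.10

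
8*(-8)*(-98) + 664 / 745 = 4673304 / 745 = 6272.89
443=443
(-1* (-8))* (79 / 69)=632 / 69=9.16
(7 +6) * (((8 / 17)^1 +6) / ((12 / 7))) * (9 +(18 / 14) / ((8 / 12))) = 2145 / 4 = 536.25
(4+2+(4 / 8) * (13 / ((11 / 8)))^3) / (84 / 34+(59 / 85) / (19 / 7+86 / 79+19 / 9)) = 1427123090020 / 8617936173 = 165.60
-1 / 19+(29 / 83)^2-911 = -119232611 / 130891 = -910.93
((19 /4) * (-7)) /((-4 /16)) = 133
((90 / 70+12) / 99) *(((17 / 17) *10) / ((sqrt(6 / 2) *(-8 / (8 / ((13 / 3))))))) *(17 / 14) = -2635 *sqrt(3) / 21021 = -0.22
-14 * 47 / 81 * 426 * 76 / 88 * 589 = -522821138 / 297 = -1760340.53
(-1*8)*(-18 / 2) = 72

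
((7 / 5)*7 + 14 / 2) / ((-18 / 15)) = -14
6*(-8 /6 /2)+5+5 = 6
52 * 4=208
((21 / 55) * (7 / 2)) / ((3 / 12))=294 / 55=5.35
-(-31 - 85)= 116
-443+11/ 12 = -5305/ 12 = -442.08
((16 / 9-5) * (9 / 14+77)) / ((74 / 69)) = -725029 / 3108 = -233.28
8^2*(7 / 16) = 28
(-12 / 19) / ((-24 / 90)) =45 / 19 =2.37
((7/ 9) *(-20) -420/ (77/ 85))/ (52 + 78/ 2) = -47440/ 9009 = -5.27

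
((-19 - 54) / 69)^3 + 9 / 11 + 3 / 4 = 5550373 / 14454396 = 0.38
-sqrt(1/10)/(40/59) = -0.47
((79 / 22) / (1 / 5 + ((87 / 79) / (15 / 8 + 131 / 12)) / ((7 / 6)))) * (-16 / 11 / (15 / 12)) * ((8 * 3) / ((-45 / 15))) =3433448704 / 28121731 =122.09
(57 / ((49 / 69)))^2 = 15468489 / 2401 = 6442.52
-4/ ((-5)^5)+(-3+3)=4/ 3125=0.00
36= 36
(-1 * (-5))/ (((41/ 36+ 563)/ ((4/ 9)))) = 80/ 20309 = 0.00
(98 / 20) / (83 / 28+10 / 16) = 1.37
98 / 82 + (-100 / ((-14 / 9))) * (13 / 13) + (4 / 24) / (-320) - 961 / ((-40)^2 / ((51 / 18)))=87861323 / 1377600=63.78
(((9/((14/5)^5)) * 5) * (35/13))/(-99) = -78125/10986976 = -0.01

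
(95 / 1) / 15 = 19 / 3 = 6.33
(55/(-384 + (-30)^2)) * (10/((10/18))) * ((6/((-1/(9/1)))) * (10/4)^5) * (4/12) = -4640625/1376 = -3372.55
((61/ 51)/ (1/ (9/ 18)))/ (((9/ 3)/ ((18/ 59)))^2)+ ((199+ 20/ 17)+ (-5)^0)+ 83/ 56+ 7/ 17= 672977859/ 3313912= 203.08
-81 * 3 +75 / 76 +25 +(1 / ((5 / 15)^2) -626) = -63385 / 76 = -834.01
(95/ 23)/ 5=19/ 23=0.83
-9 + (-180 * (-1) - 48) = 123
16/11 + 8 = 104/11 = 9.45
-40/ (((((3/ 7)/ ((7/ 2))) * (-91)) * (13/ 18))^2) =-17640/ 28561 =-0.62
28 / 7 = 4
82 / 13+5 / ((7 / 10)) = 1224 / 91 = 13.45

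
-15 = -15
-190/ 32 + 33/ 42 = -577/ 112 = -5.15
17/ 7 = 2.43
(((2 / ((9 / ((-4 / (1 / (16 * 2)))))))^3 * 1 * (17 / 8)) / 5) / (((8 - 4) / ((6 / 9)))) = -17825792 / 10935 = -1630.16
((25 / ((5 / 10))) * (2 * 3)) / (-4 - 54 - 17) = -4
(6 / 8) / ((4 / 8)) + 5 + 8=29 / 2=14.50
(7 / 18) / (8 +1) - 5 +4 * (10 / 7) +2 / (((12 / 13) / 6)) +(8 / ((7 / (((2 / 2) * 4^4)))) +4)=310.33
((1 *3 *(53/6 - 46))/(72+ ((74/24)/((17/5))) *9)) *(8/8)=-7582/5451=-1.39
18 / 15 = 6 / 5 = 1.20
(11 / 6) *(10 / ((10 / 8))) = 44 / 3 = 14.67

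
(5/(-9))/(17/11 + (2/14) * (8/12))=-385/1137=-0.34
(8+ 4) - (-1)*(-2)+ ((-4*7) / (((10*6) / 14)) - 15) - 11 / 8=-12.91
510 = 510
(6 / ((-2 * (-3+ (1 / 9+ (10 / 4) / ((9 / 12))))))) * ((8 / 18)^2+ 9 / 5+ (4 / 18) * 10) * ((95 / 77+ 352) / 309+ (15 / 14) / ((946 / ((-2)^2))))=-501673532 / 15346485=-32.69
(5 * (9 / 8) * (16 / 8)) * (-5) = -225 / 4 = -56.25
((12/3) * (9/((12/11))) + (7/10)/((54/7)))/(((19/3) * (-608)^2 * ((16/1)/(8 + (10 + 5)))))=410987/20228014080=0.00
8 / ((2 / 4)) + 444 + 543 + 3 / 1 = 1006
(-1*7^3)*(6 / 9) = -228.67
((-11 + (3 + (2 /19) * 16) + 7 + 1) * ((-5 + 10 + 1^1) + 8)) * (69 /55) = 29.58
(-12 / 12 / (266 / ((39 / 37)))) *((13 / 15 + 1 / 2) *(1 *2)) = -533 / 49210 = -0.01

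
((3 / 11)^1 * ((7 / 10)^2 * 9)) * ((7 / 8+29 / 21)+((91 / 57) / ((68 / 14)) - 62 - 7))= -79.88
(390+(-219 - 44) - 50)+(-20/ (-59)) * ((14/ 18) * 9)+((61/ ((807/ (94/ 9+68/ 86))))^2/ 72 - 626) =-28310447588610197/ 51792099996411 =-546.62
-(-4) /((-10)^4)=1 /2500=0.00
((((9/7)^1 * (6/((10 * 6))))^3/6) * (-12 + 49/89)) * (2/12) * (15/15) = -82539/122108000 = -0.00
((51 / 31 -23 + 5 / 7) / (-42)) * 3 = 4479 / 3038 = 1.47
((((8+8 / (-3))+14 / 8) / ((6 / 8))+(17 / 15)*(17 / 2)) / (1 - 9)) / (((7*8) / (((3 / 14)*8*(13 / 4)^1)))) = -22321 / 94080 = -0.24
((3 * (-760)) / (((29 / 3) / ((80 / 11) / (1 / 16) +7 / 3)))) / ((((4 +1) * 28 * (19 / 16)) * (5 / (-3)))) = 1128096 / 11165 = 101.04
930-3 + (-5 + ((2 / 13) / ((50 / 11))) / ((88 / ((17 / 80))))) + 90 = 210496017 / 208000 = 1012.00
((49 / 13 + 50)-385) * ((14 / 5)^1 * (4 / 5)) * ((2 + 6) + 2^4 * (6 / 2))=-13503616 / 325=-41549.59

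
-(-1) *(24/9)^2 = 64/9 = 7.11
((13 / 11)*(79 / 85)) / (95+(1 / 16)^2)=262912 / 22740135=0.01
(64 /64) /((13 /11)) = 11 /13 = 0.85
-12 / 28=-3 / 7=-0.43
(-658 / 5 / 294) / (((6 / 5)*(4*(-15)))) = 47 / 7560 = 0.01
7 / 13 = 0.54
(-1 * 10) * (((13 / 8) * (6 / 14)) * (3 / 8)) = -2.61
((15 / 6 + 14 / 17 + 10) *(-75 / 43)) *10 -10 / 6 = -513280 / 2193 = -234.05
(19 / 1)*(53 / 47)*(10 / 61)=10070 / 2867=3.51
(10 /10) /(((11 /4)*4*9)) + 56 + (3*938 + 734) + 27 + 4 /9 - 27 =3604.45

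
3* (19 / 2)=57 / 2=28.50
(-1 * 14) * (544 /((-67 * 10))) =3808 /335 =11.37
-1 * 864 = -864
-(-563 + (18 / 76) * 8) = 561.11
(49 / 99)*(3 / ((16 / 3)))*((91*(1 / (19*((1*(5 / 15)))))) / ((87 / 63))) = 280917 / 96976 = 2.90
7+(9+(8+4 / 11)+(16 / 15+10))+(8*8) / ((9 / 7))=42178 / 495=85.21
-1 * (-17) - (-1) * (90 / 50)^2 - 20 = 6 / 25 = 0.24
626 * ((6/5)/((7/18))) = 67608/35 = 1931.66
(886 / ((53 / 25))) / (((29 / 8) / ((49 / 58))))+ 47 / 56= 245213331 / 2496088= 98.24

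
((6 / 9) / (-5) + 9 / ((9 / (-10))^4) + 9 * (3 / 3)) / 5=4.52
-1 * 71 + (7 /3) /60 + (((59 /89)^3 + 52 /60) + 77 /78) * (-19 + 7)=-31904861213 /329925492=-96.70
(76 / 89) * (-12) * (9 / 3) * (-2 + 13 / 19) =3600 / 89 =40.45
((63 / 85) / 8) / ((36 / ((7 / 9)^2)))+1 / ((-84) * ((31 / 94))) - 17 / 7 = -2.46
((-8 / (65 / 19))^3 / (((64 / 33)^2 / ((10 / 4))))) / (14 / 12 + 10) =-22408353 / 29439800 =-0.76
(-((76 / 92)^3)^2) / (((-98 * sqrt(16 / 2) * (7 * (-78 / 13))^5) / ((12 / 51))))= -47045881 * sqrt(2) / 32232089860899663168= -0.00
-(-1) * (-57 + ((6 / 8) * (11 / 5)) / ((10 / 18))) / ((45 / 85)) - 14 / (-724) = -5540627 / 54300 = -102.04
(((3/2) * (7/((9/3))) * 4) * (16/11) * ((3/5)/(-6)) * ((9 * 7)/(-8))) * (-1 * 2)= -1764/55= -32.07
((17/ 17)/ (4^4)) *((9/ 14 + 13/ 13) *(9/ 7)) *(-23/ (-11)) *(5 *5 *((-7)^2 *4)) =119025/ 1408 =84.53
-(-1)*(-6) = -6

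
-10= -10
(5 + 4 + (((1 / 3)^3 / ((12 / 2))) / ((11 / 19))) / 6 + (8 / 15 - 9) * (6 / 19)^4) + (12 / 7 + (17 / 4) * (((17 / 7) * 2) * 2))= 51.92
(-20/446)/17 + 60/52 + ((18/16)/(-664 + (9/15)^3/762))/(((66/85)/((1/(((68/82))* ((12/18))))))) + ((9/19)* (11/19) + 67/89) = 25548759913381487043/11750291274956057824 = 2.17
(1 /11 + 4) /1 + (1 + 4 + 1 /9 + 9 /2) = 2713 /198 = 13.70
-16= -16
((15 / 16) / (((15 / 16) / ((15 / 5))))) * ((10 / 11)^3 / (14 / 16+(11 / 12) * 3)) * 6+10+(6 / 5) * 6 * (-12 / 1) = -14024818 / 192995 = -72.67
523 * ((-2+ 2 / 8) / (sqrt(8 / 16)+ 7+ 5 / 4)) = -120813 / 1081+ 7322 * sqrt(2) / 1081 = -102.18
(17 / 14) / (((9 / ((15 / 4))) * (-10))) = -17 / 336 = -0.05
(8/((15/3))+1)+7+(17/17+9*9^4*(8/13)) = 2362649/65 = 36348.45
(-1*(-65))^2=4225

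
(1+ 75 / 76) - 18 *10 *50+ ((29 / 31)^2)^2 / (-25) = -15788776561581 / 1754689900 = -8998.04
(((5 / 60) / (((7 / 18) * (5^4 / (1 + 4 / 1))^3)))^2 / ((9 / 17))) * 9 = 153 / 747680664062500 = 0.00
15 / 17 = 0.88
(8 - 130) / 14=-61 / 7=-8.71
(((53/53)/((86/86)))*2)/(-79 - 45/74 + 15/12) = -296/11597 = -0.03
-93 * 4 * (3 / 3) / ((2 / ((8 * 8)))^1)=-11904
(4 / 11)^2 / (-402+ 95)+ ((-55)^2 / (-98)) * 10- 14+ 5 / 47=-27595503032 / 85549541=-322.57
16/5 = 3.20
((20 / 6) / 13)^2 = 100 / 1521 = 0.07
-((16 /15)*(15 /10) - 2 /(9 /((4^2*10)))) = 1528 /45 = 33.96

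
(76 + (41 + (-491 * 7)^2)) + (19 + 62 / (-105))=1240375963 / 105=11813104.41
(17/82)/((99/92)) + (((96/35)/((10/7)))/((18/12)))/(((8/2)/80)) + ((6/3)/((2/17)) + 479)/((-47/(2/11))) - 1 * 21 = 2741309/953865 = 2.87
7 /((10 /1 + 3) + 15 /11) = 77 /158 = 0.49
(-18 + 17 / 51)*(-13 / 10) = 22.97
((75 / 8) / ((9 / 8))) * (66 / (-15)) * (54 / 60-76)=8261 / 3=2753.67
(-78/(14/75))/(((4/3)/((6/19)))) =-26325/266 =-98.97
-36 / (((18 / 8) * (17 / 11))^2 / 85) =-253.07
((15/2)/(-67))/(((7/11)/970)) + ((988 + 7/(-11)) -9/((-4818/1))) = 816.74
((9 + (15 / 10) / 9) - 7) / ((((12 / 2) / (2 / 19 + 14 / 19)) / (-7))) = -364 / 171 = -2.13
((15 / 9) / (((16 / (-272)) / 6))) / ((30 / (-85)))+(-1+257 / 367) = 529985 / 1101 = 481.37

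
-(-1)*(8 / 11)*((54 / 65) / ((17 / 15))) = 1296 / 2431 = 0.53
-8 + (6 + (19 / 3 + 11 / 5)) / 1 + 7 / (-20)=371 / 60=6.18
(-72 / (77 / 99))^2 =419904 / 49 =8569.47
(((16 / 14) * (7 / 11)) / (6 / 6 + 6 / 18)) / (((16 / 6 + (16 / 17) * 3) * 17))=9 / 1540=0.01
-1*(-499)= 499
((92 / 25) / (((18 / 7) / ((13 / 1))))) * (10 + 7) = 71162 / 225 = 316.28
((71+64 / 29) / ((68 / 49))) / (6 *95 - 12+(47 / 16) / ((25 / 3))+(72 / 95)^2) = 751074940 / 7957911837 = 0.09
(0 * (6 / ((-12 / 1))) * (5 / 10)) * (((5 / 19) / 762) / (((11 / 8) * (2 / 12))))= 0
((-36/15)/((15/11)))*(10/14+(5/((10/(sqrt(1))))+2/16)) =-33/14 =-2.36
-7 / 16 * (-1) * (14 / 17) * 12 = 4.32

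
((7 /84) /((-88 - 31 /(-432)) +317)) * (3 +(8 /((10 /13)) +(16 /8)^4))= 756 /70685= 0.01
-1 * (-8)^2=-64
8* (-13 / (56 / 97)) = -1261 / 7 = -180.14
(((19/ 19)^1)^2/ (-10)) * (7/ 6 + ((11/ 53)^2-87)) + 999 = 169817369/ 168540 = 1007.58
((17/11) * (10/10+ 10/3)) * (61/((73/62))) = 835822/2409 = 346.96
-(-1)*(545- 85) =460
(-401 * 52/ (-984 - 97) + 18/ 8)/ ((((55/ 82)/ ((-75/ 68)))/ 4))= -5207205/ 36754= -141.68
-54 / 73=-0.74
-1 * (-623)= 623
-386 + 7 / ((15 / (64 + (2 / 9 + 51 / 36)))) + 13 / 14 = -1339783 / 3780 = -354.44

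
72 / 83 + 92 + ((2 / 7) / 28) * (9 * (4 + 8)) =382174 / 4067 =93.97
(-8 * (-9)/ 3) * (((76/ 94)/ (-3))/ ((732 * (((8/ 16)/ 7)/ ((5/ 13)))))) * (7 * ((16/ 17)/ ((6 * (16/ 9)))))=-18620/ 633607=-0.03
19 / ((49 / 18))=342 / 49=6.98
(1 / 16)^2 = 1 / 256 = 0.00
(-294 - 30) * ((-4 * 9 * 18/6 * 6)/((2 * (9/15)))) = 174960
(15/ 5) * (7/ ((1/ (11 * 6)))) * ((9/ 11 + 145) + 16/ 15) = 1017912/ 5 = 203582.40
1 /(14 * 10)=1 /140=0.01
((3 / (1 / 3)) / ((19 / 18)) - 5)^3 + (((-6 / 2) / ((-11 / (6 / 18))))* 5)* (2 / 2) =3342688 / 75449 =44.30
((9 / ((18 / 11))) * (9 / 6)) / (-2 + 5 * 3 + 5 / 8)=66 / 109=0.61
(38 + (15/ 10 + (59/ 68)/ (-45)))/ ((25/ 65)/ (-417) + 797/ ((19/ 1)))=4147804063/ 4406850840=0.94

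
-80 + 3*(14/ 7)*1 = -74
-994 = -994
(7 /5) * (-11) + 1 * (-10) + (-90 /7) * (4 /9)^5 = -25.62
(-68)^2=4624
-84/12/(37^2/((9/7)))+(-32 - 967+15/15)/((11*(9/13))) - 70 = -27249467/135531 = -201.06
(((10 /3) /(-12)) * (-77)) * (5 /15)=385 /54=7.13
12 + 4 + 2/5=82/5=16.40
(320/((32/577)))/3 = 5770/3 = 1923.33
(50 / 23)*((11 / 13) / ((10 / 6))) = 330 / 299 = 1.10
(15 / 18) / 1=5 / 6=0.83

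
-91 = -91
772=772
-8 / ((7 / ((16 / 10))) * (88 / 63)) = -72 / 55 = -1.31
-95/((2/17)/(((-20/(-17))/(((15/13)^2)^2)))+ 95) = -1085318/1087343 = -1.00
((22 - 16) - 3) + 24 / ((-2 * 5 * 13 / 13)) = 3 / 5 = 0.60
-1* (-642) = 642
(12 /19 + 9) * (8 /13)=1464 /247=5.93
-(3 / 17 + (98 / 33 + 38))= -23083 / 561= -41.15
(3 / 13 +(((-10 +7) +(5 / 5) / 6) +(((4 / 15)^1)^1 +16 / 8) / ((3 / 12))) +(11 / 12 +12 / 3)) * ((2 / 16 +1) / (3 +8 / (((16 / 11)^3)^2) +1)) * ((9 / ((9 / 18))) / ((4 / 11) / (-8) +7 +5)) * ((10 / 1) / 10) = 3.98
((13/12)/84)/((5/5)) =13/1008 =0.01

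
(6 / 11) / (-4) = -3 / 22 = -0.14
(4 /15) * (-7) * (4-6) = 56 /15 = 3.73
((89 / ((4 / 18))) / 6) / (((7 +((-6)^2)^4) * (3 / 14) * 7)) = 89 / 3359246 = 0.00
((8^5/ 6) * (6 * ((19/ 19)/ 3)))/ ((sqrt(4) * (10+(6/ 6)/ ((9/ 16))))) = 24576/ 53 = 463.70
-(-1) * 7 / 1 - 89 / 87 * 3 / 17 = 3362 / 493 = 6.82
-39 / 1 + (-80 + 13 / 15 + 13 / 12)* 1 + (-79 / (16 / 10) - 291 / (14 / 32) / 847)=-39655593 / 237160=-167.21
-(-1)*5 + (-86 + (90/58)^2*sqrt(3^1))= -81 + 2025*sqrt(3)/841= -76.83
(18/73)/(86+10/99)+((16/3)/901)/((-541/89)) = 859886369/454966705698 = 0.00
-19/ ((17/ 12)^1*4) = -57/ 17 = -3.35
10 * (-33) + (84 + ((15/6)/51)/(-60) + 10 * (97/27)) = -771395/3672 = -210.07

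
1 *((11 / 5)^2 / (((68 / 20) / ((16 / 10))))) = 968 / 425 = 2.28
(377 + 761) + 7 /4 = 4559 /4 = 1139.75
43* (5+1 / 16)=3483 / 16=217.69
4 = 4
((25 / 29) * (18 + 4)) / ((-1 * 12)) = -275 / 174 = -1.58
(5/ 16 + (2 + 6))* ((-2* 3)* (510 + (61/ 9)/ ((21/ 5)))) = -1837205/ 72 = -25516.74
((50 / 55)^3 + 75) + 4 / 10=76.15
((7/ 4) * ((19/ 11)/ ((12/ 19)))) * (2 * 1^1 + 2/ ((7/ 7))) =2527/ 132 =19.14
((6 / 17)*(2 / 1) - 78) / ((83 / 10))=-13140 / 1411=-9.31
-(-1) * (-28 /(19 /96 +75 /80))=-2688 /109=-24.66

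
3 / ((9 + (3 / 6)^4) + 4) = 48 / 209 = 0.23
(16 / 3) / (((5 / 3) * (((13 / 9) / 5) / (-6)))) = -864 / 13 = -66.46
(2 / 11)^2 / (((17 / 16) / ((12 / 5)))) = 768 / 10285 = 0.07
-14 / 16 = -7 / 8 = -0.88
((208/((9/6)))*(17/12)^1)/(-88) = -221/99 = -2.23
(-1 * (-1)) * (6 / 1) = 6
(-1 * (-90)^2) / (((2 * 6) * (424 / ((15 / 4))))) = -5.97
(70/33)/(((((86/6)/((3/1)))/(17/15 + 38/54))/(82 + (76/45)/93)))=38443552/574695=66.89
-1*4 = -4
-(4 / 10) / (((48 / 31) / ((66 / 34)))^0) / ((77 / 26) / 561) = -2652 / 35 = -75.77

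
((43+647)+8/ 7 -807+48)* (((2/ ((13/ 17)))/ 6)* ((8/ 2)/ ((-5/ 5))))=32300/ 273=118.32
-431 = -431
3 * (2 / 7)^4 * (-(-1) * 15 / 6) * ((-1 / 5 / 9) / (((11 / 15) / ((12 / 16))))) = -30 / 26411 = -0.00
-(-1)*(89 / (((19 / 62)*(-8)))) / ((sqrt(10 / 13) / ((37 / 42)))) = -102083*sqrt(130) / 31920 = -36.46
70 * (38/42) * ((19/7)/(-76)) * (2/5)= -19/21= -0.90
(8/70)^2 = 0.01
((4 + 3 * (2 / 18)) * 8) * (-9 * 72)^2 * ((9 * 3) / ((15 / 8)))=1048080384 / 5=209616076.80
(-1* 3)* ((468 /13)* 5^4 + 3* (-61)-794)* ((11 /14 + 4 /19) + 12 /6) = -51461493 /266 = -193464.26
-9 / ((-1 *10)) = 9 / 10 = 0.90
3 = 3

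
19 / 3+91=292 / 3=97.33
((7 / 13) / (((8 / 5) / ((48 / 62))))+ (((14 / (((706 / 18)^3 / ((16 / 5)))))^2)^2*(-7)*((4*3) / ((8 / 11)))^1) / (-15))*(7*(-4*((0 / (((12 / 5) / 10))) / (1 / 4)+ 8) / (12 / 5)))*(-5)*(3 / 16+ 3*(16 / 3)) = 742356191055307452345318057633959813803 / 377173801897536226090212431606980750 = 1968.21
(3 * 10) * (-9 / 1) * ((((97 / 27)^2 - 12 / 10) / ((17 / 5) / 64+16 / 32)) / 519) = -27309440 / 2480301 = -11.01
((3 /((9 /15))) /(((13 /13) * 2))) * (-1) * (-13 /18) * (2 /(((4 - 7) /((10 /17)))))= -325 /459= -0.71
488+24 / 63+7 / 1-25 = 9878 / 21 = 470.38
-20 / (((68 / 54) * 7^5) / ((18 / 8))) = -1215 / 571438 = -0.00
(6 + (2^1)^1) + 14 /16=71 /8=8.88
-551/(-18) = 551/18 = 30.61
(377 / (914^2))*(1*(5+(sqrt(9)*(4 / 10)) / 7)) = 68237 / 29238860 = 0.00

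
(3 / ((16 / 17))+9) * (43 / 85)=1677 / 272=6.17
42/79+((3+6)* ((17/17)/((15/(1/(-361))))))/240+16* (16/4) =736151121/11407600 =64.53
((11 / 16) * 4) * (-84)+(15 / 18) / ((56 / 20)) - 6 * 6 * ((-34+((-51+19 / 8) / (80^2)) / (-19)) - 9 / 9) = 5256755279 / 5107200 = 1029.28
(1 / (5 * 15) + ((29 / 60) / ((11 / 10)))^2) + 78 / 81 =382031 / 326700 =1.17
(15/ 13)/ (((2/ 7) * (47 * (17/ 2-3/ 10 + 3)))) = 75/ 9776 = 0.01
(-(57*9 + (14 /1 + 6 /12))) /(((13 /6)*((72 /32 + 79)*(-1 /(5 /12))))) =211 /169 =1.25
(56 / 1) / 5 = 56 / 5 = 11.20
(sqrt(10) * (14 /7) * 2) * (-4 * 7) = -112 * sqrt(10) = -354.18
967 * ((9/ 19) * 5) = 43515/ 19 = 2290.26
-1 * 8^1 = -8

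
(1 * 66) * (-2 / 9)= -44 / 3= -14.67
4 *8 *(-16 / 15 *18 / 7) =-3072 / 35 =-87.77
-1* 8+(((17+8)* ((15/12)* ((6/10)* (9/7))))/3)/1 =1/28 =0.04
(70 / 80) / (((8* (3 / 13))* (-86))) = -91 / 16512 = -0.01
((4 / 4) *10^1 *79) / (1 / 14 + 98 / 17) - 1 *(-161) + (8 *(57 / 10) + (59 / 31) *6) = 76081577 / 215295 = 353.38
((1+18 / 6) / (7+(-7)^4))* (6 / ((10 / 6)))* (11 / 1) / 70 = 99 / 105350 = 0.00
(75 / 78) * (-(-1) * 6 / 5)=15 / 13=1.15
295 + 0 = 295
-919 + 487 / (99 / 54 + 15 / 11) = -161767 / 211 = -766.67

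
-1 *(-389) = 389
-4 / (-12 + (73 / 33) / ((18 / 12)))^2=-9801 / 271441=-0.04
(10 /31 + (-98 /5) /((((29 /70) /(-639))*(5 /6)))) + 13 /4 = 652334987 /17980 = 36281.14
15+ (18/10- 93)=-381/5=-76.20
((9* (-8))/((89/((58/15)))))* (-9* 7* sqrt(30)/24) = 3654* sqrt(30)/445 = 44.97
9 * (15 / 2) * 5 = 675 / 2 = 337.50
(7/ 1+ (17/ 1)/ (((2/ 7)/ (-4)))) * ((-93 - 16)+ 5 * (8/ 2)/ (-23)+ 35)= 397782/ 23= 17294.87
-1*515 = -515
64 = 64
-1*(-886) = 886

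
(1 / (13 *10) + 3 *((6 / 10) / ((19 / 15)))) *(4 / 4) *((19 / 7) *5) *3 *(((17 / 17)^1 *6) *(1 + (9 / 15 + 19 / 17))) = 1048113 / 1105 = 948.52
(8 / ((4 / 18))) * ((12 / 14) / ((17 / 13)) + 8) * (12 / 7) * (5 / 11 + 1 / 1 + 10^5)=489463119360 / 9163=53417343.59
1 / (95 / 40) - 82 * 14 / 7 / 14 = -1502 / 133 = -11.29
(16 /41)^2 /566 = 128 /475723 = 0.00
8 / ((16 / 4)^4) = 1 / 32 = 0.03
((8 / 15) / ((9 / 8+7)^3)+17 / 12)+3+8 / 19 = 4.84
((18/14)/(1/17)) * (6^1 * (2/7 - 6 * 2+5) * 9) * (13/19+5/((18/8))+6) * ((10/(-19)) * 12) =7885362960/17689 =445777.77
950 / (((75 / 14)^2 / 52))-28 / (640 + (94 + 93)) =320287492 / 186075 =1721.28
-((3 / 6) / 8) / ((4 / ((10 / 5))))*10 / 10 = -1 / 32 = -0.03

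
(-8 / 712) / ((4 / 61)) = -61 / 356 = -0.17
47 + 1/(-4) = 187/4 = 46.75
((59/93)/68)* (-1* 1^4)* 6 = -59/1054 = -0.06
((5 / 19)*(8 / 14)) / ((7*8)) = 0.00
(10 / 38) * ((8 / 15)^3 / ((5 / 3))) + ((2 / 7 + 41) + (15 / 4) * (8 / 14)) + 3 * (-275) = -116939041 / 149625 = -781.55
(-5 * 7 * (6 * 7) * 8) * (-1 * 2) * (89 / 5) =418656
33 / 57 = 11 / 19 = 0.58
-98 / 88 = -49 / 44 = -1.11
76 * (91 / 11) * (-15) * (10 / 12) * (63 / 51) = -1815450 / 187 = -9708.29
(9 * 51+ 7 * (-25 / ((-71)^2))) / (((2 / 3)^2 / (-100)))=-520569900 / 5041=-103267.19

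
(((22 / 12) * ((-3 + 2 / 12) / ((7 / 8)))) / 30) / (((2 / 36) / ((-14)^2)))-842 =-23102 / 15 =-1540.13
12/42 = 2/7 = 0.29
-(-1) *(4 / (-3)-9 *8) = -220 / 3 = -73.33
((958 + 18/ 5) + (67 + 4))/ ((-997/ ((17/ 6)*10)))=-29257/ 997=-29.35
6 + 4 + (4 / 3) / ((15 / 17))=518 / 45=11.51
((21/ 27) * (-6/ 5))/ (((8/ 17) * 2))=-119/ 120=-0.99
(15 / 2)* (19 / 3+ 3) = 70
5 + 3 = 8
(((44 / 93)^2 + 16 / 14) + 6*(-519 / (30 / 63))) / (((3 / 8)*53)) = -15833286008 / 48131685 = -328.96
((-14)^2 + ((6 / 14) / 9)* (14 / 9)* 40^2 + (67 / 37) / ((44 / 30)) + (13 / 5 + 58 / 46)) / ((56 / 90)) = 807814877 / 1572648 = 513.67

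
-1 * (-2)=2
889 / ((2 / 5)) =4445 / 2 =2222.50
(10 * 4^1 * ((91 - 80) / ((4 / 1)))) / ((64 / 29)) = 1595 / 32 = 49.84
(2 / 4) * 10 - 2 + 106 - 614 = -505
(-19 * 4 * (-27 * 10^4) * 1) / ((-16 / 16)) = -20520000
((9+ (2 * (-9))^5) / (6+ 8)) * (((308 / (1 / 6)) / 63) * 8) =-31672608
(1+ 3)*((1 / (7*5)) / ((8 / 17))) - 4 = -263 / 70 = -3.76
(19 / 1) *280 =5320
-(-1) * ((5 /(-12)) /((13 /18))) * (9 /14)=-135 /364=-0.37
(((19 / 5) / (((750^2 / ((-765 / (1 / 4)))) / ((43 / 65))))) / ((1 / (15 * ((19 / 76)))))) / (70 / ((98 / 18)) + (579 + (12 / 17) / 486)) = -401628213 / 4635251562500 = -0.00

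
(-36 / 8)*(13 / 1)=-117 / 2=-58.50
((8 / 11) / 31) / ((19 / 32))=256 / 6479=0.04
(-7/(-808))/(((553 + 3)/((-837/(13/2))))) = -0.00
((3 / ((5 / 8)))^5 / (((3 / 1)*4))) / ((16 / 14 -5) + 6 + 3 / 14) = 3096576 / 34375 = 90.08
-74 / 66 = -37 / 33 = -1.12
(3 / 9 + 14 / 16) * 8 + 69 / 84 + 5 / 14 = 911 / 84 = 10.85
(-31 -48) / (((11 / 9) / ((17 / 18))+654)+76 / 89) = -119527 / 992752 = -0.12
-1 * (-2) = 2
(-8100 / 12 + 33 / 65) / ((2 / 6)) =-131526 / 65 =-2023.48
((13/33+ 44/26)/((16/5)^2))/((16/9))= 67125/585728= 0.11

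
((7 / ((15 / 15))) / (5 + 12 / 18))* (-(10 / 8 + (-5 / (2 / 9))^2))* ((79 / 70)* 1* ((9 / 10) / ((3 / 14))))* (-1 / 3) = 336777 / 340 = 990.52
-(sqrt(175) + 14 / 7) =-5 * sqrt(7)- 2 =-15.23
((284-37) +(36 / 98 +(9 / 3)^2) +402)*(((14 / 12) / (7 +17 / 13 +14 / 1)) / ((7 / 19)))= 398411 / 4263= 93.46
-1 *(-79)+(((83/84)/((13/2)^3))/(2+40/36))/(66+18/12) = 382706498/4844385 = 79.00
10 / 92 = 5 / 46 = 0.11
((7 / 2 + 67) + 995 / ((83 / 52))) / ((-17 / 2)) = -115183 / 1411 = -81.63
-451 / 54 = -8.35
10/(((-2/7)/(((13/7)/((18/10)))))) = -325/9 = -36.11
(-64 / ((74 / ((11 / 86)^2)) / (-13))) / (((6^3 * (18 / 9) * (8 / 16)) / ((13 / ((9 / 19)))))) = 388531 / 16624359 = 0.02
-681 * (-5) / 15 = 227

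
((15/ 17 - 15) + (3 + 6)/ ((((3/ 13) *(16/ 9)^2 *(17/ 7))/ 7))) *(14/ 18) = 217819/ 13056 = 16.68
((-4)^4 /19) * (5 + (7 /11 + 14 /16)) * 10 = 183360 /209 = 877.32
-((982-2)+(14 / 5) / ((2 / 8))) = -4956 / 5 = -991.20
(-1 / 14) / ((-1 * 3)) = 1 / 42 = 0.02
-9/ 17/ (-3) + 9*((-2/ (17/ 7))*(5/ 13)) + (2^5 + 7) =8028/ 221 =36.33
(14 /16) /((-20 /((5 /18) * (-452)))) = 791 /144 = 5.49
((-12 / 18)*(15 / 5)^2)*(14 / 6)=-14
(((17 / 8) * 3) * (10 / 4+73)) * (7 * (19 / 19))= 53907 / 16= 3369.19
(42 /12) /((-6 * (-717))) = 7 /8604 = 0.00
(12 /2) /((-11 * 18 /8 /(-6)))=16 /11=1.45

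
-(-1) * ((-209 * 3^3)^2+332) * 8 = 254750248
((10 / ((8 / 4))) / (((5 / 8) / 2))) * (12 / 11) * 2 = 384 / 11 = 34.91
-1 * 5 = -5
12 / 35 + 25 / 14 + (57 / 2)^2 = 114013 / 140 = 814.38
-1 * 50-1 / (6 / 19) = -319 / 6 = -53.17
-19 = -19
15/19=0.79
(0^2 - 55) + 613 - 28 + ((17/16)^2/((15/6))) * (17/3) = 1022513/1920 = 532.56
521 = 521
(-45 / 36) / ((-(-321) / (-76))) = 95 / 321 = 0.30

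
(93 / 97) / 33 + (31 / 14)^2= 4.93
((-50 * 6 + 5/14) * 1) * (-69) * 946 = 136912215/7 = 19558887.86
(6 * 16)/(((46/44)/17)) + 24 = 1585.04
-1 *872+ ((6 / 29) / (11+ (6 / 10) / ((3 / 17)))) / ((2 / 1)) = -606907 / 696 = -871.99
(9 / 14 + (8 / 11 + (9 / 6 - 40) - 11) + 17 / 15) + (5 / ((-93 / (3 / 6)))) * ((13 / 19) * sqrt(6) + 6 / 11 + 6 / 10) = -3367627 / 71610 - 65 * sqrt(6) / 3534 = -47.07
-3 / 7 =-0.43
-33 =-33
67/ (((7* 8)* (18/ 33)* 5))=737/ 1680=0.44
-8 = -8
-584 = -584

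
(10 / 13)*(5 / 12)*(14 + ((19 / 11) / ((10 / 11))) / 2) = 115 / 24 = 4.79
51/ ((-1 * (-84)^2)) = -17/ 2352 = -0.01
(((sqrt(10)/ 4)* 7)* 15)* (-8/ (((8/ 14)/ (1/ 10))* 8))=-147* sqrt(10)/ 32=-14.53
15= 15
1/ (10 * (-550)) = -1/ 5500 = -0.00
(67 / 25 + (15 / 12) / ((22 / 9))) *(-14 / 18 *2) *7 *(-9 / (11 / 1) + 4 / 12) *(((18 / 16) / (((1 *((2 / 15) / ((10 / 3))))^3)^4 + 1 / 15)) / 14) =117175579071044921875 / 5769729614257813952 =20.31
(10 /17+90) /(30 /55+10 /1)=4235 /493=8.59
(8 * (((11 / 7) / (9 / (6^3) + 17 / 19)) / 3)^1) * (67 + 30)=1297472 / 2989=434.08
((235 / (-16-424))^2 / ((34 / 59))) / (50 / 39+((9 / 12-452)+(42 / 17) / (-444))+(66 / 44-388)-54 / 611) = -149816589 / 253194645088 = -0.00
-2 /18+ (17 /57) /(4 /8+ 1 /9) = 709 /1881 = 0.38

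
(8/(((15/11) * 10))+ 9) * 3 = 719/25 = 28.76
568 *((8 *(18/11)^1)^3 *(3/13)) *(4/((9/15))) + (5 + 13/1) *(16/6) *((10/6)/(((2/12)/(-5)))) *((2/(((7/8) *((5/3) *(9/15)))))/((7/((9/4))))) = 1958635.41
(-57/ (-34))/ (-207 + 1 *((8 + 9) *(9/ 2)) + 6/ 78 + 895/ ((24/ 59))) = 8892/ 10978141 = 0.00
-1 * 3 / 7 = -3 / 7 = -0.43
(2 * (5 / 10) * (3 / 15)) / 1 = 1 / 5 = 0.20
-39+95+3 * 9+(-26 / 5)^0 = 84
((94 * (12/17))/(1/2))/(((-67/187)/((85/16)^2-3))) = -10014807/1072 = -9342.17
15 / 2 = 7.50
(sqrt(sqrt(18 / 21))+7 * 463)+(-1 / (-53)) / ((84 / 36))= 6^(1 / 4) * 7^(3 / 4) / 7+1202414 / 371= 3241.97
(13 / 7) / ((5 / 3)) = 39 / 35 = 1.11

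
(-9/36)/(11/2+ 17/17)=-0.04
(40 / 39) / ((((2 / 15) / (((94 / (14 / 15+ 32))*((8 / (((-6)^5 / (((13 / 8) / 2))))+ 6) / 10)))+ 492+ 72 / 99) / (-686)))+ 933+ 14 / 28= 932.07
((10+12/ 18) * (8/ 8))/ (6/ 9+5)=32/ 17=1.88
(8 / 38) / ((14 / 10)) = 20 / 133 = 0.15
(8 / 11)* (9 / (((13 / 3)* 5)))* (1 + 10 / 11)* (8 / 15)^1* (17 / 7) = 29376 / 39325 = 0.75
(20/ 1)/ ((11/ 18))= 360/ 11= 32.73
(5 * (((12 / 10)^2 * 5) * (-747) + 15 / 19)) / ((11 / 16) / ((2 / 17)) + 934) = -5449312 / 190475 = -28.61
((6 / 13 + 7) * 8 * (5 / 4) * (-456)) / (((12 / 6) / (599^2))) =-79352429160 / 13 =-6104033012.31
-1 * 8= -8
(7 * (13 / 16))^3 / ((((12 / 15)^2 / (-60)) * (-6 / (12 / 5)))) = 56517825 / 8192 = 6899.15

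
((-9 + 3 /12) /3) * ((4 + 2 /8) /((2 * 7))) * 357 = -10115 /32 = -316.09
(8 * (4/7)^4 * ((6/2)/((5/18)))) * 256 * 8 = 226492416/12005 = 18866.51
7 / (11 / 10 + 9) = 70 / 101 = 0.69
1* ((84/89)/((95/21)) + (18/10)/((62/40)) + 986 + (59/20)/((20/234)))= 10713645923/10484200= 1021.88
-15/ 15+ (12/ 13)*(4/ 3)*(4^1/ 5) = -1/ 65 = -0.02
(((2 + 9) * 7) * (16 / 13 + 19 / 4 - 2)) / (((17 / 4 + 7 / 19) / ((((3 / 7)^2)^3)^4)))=452546260621389 / 4625318300473674861967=0.00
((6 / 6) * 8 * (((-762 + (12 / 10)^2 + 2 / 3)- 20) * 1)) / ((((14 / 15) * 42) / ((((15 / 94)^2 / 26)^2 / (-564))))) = 2350125 / 8682084584992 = 0.00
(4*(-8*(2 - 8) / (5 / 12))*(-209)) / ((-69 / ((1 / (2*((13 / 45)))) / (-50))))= -361152 / 7475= -48.31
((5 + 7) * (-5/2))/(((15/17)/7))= -238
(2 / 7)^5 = 32 / 16807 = 0.00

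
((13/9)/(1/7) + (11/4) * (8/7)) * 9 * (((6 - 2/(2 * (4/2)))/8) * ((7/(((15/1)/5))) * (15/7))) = 45925/112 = 410.04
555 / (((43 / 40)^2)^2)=1420800000 / 3418801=415.58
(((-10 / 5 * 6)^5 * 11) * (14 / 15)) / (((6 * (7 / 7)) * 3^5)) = -78848 / 45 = -1752.18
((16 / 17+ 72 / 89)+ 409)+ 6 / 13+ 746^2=10954201327 / 19669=556927.21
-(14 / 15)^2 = -196 / 225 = -0.87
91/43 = 2.12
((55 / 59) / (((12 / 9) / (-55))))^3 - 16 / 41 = -56860.00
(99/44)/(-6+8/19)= -0.40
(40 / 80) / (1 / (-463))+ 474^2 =448889 / 2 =224444.50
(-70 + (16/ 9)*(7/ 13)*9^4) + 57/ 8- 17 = 644877/ 104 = 6200.74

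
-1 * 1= -1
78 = 78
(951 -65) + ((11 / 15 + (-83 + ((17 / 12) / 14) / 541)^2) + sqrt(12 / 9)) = 7776.86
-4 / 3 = -1.33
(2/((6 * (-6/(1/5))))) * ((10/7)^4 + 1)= -12401/216090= -0.06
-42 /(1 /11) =-462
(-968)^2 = 937024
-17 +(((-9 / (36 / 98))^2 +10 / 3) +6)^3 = 391419951499 / 1728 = 226516175.64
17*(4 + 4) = 136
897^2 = 804609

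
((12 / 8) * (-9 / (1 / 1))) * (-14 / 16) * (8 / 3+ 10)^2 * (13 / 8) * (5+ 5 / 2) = 1478295 / 64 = 23098.36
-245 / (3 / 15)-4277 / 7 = -1836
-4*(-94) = 376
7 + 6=13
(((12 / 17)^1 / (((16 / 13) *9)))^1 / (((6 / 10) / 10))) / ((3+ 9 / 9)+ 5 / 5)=0.21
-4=-4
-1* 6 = -6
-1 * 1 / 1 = -1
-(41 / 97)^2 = -1681 / 9409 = -0.18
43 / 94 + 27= 2581 / 94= 27.46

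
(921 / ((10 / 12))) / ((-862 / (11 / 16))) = -30393 / 34480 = -0.88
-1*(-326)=326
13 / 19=0.68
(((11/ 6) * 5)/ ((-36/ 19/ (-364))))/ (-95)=-1001/ 54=-18.54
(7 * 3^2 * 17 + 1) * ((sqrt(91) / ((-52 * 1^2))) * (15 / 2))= -2010 * sqrt(91) / 13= -1474.94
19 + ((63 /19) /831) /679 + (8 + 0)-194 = -85255334 /510511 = -167.00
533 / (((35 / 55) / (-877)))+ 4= -734546.14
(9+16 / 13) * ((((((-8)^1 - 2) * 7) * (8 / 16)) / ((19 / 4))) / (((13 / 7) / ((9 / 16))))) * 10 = -77175 / 338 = -228.33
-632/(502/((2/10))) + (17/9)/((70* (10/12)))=-28913/131775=-0.22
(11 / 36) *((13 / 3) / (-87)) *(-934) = 66781 / 4698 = 14.21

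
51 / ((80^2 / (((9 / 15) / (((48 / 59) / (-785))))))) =-4.61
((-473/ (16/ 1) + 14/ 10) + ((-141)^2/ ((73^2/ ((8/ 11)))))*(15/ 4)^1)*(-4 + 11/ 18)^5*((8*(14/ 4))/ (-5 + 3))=-166238919480639383/ 1476861154560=-112562.32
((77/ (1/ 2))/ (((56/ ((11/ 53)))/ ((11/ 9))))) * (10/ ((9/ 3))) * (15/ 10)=6655/ 1908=3.49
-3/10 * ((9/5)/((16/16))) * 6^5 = -104976/25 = -4199.04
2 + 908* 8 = 7266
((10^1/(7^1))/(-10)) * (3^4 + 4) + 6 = -43/7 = -6.14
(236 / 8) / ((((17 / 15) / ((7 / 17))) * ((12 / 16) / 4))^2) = 9251200 / 83521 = 110.76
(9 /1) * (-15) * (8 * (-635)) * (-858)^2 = 504861271200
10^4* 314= 3140000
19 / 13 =1.46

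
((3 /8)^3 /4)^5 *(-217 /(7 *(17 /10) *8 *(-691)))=2224080585 /1692921114327078928384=0.00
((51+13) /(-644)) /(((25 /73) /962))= -1123616 /4025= -279.16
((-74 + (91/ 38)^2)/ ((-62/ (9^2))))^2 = 7954.00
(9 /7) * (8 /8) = 9 /7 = 1.29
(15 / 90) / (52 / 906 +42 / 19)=2869 / 39040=0.07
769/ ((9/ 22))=16918/ 9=1879.78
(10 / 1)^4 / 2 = 5000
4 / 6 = 2 / 3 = 0.67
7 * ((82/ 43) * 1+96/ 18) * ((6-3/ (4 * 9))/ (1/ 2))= 232099/ 387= 599.74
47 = 47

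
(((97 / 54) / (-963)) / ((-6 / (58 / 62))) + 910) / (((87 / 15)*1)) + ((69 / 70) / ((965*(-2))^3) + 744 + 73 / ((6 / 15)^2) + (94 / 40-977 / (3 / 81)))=-882916534694285524458593 / 35289131068851030000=-25019.50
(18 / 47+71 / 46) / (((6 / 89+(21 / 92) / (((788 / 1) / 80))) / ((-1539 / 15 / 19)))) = -14604989 / 127182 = -114.84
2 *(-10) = -20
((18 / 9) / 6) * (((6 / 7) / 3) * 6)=4 / 7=0.57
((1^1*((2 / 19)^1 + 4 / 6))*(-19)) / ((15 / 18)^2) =-528 / 25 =-21.12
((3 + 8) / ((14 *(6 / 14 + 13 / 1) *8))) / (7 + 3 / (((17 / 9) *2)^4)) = 83521 / 80105390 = 0.00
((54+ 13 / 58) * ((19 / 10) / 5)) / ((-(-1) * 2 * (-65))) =-11951 / 75400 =-0.16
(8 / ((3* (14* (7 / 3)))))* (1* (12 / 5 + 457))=9188 / 245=37.50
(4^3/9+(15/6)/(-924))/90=39409/498960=0.08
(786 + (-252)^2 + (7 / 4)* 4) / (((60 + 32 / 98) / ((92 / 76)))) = 72462719 / 56164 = 1290.20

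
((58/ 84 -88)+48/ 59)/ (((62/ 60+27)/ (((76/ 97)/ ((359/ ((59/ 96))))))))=-20362015/ 4920072024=-0.00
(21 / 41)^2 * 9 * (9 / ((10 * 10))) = 0.21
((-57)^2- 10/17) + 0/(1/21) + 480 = 63383/17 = 3728.41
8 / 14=4 / 7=0.57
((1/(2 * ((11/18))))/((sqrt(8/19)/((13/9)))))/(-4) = -13 * sqrt(38)/176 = -0.46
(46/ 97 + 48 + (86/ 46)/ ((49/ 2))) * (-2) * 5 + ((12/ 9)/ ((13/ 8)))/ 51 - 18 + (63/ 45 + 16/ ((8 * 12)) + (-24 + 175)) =-763030279931/ 2174354910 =-350.92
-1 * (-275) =275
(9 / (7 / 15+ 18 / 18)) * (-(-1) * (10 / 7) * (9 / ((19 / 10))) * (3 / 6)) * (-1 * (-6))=182250 / 1463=124.57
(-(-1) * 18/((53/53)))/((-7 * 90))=-1/35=-0.03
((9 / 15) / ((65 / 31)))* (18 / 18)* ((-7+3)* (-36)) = 13392 / 325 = 41.21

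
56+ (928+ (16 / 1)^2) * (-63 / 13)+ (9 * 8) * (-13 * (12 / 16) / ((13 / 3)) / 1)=-5843.85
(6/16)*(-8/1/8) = -3/8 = -0.38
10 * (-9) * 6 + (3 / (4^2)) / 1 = -8637 / 16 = -539.81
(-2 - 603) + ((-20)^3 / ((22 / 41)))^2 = 26895926795 / 121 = 222280386.74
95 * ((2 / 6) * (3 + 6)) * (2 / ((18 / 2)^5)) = 190 / 19683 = 0.01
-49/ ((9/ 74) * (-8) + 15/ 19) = 34447/ 129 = 267.03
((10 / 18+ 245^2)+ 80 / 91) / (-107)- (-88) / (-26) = -49458254 / 87633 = -564.38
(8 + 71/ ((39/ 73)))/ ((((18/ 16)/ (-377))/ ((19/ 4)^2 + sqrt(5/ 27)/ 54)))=-57527155/ 54 -637420 *sqrt(15)/ 6561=-1065693.96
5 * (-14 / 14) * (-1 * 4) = 20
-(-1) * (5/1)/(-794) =-5/794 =-0.01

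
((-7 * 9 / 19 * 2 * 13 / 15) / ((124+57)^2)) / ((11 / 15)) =-1638 / 6847049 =-0.00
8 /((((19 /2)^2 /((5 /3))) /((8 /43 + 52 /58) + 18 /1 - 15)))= 271520 /450167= 0.60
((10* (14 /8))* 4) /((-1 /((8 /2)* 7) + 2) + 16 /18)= 17640 /719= 24.53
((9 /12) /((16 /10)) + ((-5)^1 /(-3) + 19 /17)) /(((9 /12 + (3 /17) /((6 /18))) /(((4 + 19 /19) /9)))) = 26545 /18792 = 1.41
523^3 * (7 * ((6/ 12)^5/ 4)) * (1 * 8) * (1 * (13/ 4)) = 13018065697/ 64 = 203407276.52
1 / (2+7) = 1 / 9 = 0.11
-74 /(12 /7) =-259 /6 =-43.17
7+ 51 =58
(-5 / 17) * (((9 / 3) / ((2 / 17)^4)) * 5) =-368475 / 16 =-23029.69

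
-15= -15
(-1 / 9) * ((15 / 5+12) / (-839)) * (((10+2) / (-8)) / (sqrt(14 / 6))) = -5 * sqrt(21) / 11746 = -0.00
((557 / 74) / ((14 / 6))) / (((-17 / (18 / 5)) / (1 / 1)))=-15039 / 22015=-0.68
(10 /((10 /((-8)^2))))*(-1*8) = -512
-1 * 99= -99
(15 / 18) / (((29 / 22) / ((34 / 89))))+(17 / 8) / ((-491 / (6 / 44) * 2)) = 322800947 / 1338238176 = 0.24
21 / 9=7 / 3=2.33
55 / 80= 11 / 16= 0.69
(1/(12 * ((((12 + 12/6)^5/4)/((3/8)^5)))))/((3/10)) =0.00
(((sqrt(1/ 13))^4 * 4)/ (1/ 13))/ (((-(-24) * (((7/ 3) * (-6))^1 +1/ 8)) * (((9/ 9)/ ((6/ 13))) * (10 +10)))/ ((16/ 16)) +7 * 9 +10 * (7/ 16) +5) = -32/ 1493193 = -0.00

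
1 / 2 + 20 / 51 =91 / 102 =0.89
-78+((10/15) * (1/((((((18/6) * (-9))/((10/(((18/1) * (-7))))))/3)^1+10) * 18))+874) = 13260569/16659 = 796.00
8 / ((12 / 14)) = 28 / 3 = 9.33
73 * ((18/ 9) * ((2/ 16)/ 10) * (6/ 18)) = 73/ 120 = 0.61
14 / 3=4.67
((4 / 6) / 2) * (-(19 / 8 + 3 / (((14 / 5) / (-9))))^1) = 407 / 168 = 2.42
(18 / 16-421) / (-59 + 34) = 16.80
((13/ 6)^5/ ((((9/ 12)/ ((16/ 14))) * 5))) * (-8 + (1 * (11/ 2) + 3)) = 371293/ 51030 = 7.28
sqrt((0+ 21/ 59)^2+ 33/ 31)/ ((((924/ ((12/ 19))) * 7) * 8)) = sqrt(249054)/ 37461578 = 0.00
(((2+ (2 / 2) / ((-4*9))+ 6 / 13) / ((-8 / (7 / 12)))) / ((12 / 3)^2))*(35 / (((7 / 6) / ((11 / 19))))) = -438515 / 2276352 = -0.19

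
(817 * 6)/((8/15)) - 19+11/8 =73389/8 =9173.62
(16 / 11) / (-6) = -0.24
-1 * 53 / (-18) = 53 / 18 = 2.94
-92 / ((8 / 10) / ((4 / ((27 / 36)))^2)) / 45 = -5888 / 81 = -72.69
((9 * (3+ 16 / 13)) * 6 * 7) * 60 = 1247400 / 13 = 95953.85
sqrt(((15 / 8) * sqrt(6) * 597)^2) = 8955 * sqrt(6) / 8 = 2741.90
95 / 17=5.59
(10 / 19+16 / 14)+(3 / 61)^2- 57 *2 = -55590543 / 494893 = -112.33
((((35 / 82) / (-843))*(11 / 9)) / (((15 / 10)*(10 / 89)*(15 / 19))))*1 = -130207 / 27996030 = -0.00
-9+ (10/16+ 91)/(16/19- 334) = -469687/50640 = -9.28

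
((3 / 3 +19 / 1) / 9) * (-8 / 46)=-80 / 207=-0.39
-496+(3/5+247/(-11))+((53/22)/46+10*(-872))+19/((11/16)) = -46603439/5060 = -9210.17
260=260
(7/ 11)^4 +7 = 104888/ 14641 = 7.16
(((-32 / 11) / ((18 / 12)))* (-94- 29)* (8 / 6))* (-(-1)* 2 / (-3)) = -20992 / 99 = -212.04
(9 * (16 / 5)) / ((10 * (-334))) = -0.01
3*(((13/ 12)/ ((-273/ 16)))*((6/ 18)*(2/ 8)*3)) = -1/ 21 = -0.05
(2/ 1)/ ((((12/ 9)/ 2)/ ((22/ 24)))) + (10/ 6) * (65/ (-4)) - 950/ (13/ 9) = -26599/ 39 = -682.03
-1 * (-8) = 8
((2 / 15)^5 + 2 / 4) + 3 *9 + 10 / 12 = 21515657 / 759375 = 28.33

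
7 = 7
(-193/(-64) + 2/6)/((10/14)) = 4501/960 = 4.69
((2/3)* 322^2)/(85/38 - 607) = -160816/1407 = -114.30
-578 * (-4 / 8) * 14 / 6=2023 / 3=674.33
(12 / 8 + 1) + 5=15 / 2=7.50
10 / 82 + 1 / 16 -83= -54327 / 656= -82.82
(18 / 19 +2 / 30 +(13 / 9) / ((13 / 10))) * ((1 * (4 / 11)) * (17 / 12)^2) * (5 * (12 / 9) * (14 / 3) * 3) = 7351582 / 50787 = 144.75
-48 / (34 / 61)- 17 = -1753 / 17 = -103.12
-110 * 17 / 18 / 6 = -935 / 54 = -17.31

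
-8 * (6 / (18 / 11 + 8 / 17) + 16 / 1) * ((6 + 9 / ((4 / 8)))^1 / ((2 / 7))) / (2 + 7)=-831712 / 591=-1407.30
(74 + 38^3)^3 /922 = 82942715491268 /461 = 179919122540.71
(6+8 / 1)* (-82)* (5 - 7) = 2296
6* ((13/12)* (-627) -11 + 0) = -8283/2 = -4141.50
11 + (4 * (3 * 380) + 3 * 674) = 6593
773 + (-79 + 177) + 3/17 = 14810/17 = 871.18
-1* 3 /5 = -3 /5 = -0.60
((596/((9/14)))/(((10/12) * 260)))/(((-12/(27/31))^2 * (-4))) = -28161/4997200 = -0.01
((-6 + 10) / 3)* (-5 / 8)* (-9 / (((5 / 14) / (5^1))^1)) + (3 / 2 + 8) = 229 / 2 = 114.50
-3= -3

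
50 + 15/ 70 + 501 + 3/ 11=84929/ 154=551.49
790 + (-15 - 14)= 761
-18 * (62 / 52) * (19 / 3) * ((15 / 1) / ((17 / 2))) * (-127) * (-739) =-4975147530 / 221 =-22511979.77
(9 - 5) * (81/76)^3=531441/109744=4.84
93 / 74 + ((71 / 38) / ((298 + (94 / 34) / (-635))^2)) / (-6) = 109711390429643263 / 87297478982647284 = 1.26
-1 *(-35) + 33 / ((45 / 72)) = 439 / 5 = 87.80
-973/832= -1.17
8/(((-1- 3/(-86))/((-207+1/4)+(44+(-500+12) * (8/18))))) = 2350724/747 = 3146.89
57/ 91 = 0.63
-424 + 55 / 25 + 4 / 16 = -8431 / 20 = -421.55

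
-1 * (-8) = 8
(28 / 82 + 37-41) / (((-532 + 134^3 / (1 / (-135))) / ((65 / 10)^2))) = 12675 / 26635614904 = 0.00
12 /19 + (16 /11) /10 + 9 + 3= 13352 /1045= 12.78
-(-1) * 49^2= 2401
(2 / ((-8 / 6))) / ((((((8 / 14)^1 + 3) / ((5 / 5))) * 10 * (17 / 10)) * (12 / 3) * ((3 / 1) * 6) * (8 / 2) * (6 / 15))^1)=-7 / 32640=-0.00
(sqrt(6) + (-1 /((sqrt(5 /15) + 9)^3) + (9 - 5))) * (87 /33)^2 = 920895 * sqrt(3) /857435524 + 841 * sqrt(6) /121 + 23829745933 /857435524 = 44.82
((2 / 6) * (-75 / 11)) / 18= -25 / 198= -0.13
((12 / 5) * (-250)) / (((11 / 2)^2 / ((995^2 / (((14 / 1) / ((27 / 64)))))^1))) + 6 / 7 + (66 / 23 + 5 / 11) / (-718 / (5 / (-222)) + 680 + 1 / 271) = -591734.86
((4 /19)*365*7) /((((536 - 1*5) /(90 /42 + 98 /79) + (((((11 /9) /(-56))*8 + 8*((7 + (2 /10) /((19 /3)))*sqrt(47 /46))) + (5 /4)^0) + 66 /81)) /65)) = 143918944358173325932500 /568861089821668918919 - 1109792777030938728000*sqrt(2162) /568861089821668918919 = 162.28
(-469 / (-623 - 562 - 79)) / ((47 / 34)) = 7973 / 29704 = 0.27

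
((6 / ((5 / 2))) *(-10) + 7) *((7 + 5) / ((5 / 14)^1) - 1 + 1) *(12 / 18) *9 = -3427.20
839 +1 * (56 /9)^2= 71095 /81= 877.72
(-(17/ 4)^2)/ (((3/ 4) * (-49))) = 0.49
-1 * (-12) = 12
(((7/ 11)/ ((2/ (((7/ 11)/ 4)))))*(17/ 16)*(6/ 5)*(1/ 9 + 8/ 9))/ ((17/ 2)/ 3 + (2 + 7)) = 0.01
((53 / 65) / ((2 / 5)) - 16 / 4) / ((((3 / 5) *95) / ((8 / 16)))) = -17 / 988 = -0.02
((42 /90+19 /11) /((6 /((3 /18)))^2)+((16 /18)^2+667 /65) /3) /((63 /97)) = 55212497 /9729720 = 5.67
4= 4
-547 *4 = -2188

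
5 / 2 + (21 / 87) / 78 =2831 / 1131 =2.50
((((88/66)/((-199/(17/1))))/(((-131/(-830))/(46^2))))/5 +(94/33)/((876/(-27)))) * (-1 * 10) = 3055.00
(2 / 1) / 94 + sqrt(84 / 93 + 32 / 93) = 1.14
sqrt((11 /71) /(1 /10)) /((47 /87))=87 *sqrt(7810) /3337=2.30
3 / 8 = 0.38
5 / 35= 1 / 7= 0.14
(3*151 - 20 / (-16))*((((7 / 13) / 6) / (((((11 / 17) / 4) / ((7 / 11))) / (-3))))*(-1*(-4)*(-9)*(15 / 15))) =27244098 / 1573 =17319.83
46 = 46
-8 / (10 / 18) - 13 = -137 / 5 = -27.40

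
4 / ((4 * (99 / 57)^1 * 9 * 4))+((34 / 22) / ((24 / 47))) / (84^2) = 103 / 6272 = 0.02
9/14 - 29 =-28.36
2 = 2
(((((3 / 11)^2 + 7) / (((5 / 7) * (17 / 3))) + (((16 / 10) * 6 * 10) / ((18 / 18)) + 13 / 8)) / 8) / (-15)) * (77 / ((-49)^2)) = -8176393 / 307876800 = -0.03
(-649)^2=421201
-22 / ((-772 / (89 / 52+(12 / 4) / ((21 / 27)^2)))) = 186967 / 983528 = 0.19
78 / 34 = 39 / 17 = 2.29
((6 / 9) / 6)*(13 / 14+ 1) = 3 / 14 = 0.21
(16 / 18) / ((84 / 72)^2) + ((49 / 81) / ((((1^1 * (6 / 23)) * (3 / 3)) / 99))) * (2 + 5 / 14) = 955721 / 1764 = 541.79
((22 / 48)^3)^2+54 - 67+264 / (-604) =-387480432593 / 28856549376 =-13.43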